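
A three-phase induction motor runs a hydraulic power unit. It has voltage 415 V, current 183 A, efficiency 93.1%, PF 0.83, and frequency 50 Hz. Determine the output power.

P_in = √3·V·I·cosφ = 1.732 × 415 × 183 × 0.83 = 109175 W
P_out = η·P_in = 0.931 × 109175 = 101642 W

102 kW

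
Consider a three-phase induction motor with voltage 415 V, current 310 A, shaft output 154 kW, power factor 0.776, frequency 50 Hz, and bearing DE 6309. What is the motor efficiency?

P_out = 154 kW = 154000 W
P_in = √3·V_L·I_L·cosφ = 1.732 × 415 × 310 × 0.776 = 172910 W
η = P_out / P_in = 154000 / 172910 = 0.891 = 89.1%

89.1 %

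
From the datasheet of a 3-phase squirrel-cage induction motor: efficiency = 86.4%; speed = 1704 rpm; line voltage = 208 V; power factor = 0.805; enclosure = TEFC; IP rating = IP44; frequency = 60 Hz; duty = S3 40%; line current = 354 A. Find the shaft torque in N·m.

497 N·m

P_in = √3·V·I·cosφ = 1.732 × 208 × 354 × 0.805 = 102662 W
P_out = η·P_in = 0.864 × 102662 = 88700 W
n = 1704 rpm
ω = 2π×1704/60 = 178.4 rad/s
τ = P_out/ω = 88700/178.4 = 497 N·m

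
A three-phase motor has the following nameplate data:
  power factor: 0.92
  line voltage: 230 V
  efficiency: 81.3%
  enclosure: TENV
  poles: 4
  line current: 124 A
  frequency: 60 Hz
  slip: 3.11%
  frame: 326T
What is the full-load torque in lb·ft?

P_in = √3·V·I·cosφ = 1.732 × 230 × 124 × 0.92 = 45445 W
P_out = η·P_in = 0.813 × 45445 = 36947 W
n_s = 120×60/4 = 1800 rpm; n = 1800×(1−0.0311) = 1744 rpm
ω = 2π×1744/60 = 182.6 rad/s
τ = P_out/ω = 36947/182.6 = 202.3 N·m
In lb·ft: 202.3/1.356 = 149 lb·ft

149 lb·ft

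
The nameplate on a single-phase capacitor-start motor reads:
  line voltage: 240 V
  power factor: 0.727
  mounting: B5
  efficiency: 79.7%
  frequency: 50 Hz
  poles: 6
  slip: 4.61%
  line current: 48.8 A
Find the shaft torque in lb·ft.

P_in = V·I·cosφ = 240 × 48.8 × 0.727 = 8515 W
P_out = η·P_in = 0.797 × 8515 = 6786 W
n_s = 120×50/6 = 1000 rpm; n = 1000×(1−0.0461) = 954 rpm
ω = 2π×954/60 = 99.9 rad/s
τ = P_out/ω = 6786/99.9 = 67.93 N·m
In lb·ft: 67.93/1.356 = 50.1 lb·ft

50.1 lb·ft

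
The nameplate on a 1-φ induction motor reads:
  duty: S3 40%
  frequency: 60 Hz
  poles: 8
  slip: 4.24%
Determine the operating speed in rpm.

n_s = 120f/p = 120×60/8 = 900 rpm
n = n_s(1 − s) = 900 × (1 − 0.0424) = 862 rpm

862 rpm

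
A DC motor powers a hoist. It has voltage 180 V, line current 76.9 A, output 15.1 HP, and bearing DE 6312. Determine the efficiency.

P_out = 15.1 × 746 = 11265 W
P_in = V·I = 180 × 76.9 = 13842 W
η = P_out / P_in = 11265 / 13842 = 0.814 = 81.4%

81.4 %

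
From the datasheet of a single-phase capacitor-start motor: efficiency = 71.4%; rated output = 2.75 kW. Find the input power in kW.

3.85 kW

P_out = 2750 W
P_in = P_out/η = 2750/0.714 = 3852 W = 3.85 kW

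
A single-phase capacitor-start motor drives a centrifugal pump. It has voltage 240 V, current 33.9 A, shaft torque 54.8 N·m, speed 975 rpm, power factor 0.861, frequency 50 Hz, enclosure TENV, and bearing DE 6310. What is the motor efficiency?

79.9 %

ω = 2π × 975/60 = 102.1 rad/s; P_out = τω = 54.8 × 102.1 = 5595 W
P_in = V·I·cosφ = 240 × 33.9 × 0.861 = 7005 W
η = P_out / P_in = 5595 / 7005 = 0.799 = 79.9%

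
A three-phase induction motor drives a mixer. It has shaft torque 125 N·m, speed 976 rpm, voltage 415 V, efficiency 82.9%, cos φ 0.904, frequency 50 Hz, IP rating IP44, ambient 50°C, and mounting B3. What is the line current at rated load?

ω = 2π×976/60 = 102.2 rad/s; P_out = τω = 125 × 102.2 = 12775 W
P_in = P_out / η = 12775 / 0.829 = 15410 W
I_L = P_in / (√3·V_L·cosφ) = 15410 / (1.732 × 415 × 0.904) = 23.7 A

23.7 A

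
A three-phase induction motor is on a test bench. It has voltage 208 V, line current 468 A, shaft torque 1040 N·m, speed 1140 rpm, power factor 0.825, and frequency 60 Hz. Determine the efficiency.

89.3 %

ω = 2π × 1140/60 = 119.4 rad/s; P_out = τω = 1040 × 119.4 = 124176 W
P_in = √3·V_L·I_L·cosφ = 1.732 × 208 × 468 × 0.825 = 139095 W
η = P_out / P_in = 124176 / 139095 = 0.893 = 89.3%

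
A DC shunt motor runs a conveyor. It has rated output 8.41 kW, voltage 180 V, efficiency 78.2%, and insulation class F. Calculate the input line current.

59.7 A

P_out = 8.41 kW = 8410 W
P_in = P_out / η = 8410 / 0.782 = 10754 W
I = P_in / V = 10754 / 180 = 59.7 A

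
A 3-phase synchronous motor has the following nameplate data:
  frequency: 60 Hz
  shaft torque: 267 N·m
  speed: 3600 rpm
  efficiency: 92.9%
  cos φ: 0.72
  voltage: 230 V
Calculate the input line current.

378 A

ω = 2π×3600/60 = 377 rad/s; P_out = τω = 267 × 377 = 100659 W
P_in = P_out / η = 100659 / 0.929 = 108352 W
I_L = P_in / (√3·V_L·cosφ) = 108352 / (1.732 × 230 × 0.72) = 378 A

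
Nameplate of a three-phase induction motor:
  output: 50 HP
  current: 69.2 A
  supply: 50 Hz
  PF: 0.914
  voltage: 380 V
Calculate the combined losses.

P_in = √3·V·I·cosφ = 1.732×380×69.2×0.914 = 41628 W
P_out = 50×746 = 37300 W
Losses = P_in − P_out = 41628 − 37300 = 4328 W

4.33 kW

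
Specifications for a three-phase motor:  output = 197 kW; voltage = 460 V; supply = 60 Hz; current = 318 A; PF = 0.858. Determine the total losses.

P_in = √3·V·I·cosφ = 1.732×460×318×0.858 = 217380 W
P_out = 197000 W
Losses = P_in − P_out = 217380 − 197000 = 20380 W

20.4 kW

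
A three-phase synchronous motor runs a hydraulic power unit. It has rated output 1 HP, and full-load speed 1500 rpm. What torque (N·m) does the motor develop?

4.75 N·m

P_out = 1 × 746 = 746 W
ω = 2π × 1500/60 = 157.1 rad/s
τ = P_out/ω = 746/157.1 = 4.75 N·m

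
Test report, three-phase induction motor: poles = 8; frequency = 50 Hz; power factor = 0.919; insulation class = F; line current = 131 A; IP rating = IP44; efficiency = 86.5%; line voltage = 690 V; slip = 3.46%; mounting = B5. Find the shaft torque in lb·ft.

P_in = √3·V·I·cosφ = 1.732 × 690 × 131 × 0.919 = 143874 W
P_out = η·P_in = 0.865 × 143874 = 124451 W
n_s = 120×50/8 = 750 rpm; n = 750×(1−0.0346) = 724 rpm
ω = 2π×724/60 = 75.82 rad/s
τ = P_out/ω = 124451/75.82 = 1641 N·m
In lb·ft: 1641/1.356 = 1210 lb·ft

1210 lb·ft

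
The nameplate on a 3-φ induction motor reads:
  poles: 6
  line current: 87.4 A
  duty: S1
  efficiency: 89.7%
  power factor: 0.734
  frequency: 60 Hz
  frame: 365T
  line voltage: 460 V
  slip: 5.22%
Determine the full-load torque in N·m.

P_in = √3·V·I·cosφ = 1.732 × 460 × 87.4 × 0.734 = 51111 W
P_out = η·P_in = 0.897 × 51111 = 45847 W
n_s = 120×60/6 = 1200 rpm; n = 1200×(1−0.0522) = 1137 rpm
ω = 2π×1137/60 = 119.1 rad/s
τ = P_out/ω = 45847/119.1 = 385 N·m

385 N·m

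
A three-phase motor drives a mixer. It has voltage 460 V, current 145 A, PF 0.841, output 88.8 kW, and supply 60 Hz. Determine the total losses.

P_in = √3·V·I·cosφ = 1.732×460×145×0.841 = 97156 W
P_out = 88800 W
Losses = P_in − P_out = 97156 − 88800 = 8356 W

8360 W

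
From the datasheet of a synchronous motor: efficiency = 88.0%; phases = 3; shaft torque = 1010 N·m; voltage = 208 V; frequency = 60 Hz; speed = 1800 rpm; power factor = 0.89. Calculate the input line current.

ω = 2π×1800/60 = 188.5 rad/s; P_out = τω = 1010 × 188.5 = 190385 W
P_in = P_out / η = 190385 / 0.880 = 216347 W
I_L = P_in / (√3·V_L·cosφ) = 216347 / (1.732 × 208 × 0.89) = 675 A

675 A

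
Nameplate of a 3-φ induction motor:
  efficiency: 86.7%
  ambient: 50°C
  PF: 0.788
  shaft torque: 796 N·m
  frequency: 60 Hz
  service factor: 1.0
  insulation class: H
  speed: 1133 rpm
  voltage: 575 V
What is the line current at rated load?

139 A

ω = 2π×1133/60 = 118.6 rad/s; P_out = τω = 796 × 118.6 = 94406 W
P_in = P_out / η = 94406 / 0.867 = 108888 W
I_L = P_in / (√3·V_L·cosφ) = 108888 / (1.732 × 575 × 0.788) = 139 A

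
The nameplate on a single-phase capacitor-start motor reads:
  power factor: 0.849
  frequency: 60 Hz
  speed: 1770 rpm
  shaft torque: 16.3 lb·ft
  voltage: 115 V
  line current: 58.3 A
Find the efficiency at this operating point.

τ = 16.3 lb·ft × 1.356 = 22.1 N·m
ω = 2π × 1770/60 = 185.4 rad/s; P_out = τω = 22.1 × 185.4 = 4097 W
P_in = V·I·cosφ = 115 × 58.3 × 0.849 = 5692 W
η = P_out / P_in = 4097 / 5692 = 0.720 = 72.0%

72.0 %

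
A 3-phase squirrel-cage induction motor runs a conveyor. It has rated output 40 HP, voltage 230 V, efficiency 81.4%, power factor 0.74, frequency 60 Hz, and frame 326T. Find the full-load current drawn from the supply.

124 A

P_out = 40 × 746 = 29840 W
P_in = P_out / η = 29840 / 0.814 = 36658 W
I_L = P_in / (√3·V_L·cosφ) = 36658 / (1.732 × 230 × 0.74) = 124 A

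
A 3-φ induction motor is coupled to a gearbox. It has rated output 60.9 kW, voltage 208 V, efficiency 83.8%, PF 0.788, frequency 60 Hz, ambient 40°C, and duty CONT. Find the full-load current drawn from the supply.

P_out = 60.9 kW = 60900 W
P_in = P_out / η = 60900 / 0.838 = 72673 W
I_L = P_in / (√3·V_L·cosφ) = 72673 / (1.732 × 208 × 0.788) = 256 A

256 A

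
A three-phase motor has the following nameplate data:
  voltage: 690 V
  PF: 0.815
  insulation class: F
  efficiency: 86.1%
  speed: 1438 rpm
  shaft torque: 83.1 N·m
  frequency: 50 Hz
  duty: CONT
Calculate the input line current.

14.9 A

ω = 2π×1438/60 = 150.6 rad/s; P_out = τω = 83.1 × 150.6 = 12515 W
P_in = P_out / η = 12515 / 0.861 = 14535 W
I_L = P_in / (√3·V_L·cosφ) = 14535 / (1.732 × 690 × 0.815) = 14.9 A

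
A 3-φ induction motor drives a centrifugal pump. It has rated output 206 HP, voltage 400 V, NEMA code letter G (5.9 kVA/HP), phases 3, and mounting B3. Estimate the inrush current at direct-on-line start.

1750 A

S_LR = 5.9 × 206 = 1215.4 kVA
I_LR = S_LR/(√3·V_L) = 1215400/(1.732×400) = 1750 A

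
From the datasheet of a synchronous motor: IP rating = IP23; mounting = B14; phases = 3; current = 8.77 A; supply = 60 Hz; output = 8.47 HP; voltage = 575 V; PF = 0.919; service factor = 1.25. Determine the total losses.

P_in = √3·V·I·cosφ = 1.732×575×8.77×0.919 = 8027 W
P_out = 8.47×746 = 6319 W
Losses = P_in − P_out = 8027 − 6319 = 1708 W

1.71 kW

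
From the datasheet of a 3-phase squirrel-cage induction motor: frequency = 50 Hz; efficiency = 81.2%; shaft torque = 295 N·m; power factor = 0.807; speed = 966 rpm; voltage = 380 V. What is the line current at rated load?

69.2 A

ω = 2π×966/60 = 101.2 rad/s; P_out = τω = 295 × 101.2 = 29854 W
P_in = P_out / η = 29854 / 0.812 = 36766 W
I_L = P_in / (√3·V_L·cosφ) = 36766 / (1.732 × 380 × 0.807) = 69.2 A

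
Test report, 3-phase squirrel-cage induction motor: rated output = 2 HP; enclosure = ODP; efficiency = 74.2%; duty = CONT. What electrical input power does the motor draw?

2.01 kW

P_out = 2 × 746 = 1492 W
P_in = P_out/η = 1492/0.742 = 2011 W = 2.01 kW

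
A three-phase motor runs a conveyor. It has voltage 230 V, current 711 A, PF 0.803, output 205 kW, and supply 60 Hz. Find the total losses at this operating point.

22.4 kW

P_in = √3·V·I·cosφ = 1.732×230×711×0.803 = 227437 W
P_out = 205000 W
Losses = P_in − P_out = 227437 − 205000 = 22437 W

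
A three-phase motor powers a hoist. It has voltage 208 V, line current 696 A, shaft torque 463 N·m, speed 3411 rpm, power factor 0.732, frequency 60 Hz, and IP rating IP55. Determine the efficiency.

90.1 %

ω = 2π × 3411/60 = 357.2 rad/s; P_out = τω = 463 × 357.2 = 165384 W
P_in = √3·V_L·I_L·cosφ = 1.732 × 208 × 696 × 0.732 = 183540 W
η = P_out / P_in = 165384 / 183540 = 0.901 = 90.1%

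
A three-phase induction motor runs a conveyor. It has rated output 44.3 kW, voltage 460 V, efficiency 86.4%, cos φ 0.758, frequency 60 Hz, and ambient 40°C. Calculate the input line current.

P_out = 44.3 kW = 44300 W
P_in = P_out / η = 44300 / 0.864 = 51273 W
I_L = P_in / (√3·V_L·cosφ) = 51273 / (1.732 × 460 × 0.758) = 84.9 A

84.9 A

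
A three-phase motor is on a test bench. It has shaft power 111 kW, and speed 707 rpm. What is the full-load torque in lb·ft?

ω = 2π × 707/60 = 74.04 rad/s
τ = P/ω = 111000/74.04 = 1499 N·m
In lb·ft: 1499/1.356 = 1110 lb·ft

1110 lb·ft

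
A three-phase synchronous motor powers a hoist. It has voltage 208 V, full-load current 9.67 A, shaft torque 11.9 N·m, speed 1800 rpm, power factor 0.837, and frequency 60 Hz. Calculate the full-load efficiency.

ω = 2π × 1800/60 = 188.5 rad/s; P_out = τω = 11.9 × 188.5 = 2243 W
P_in = √3·V_L·I_L·cosφ = 1.732 × 208 × 9.67 × 0.837 = 2916 W
η = P_out / P_in = 2243 / 2916 = 0.769 = 76.9%

76.9 %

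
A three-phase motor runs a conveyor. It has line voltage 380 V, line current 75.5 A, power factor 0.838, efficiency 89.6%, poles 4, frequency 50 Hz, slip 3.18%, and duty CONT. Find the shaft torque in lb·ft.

P_in = √3·V·I·cosφ = 1.732 × 380 × 75.5 × 0.838 = 41641 W
P_out = η·P_in = 0.896 × 41641 = 37310 W
n_s = 120×50/4 = 1500 rpm; n = 1500×(1−0.0318) = 1452 rpm
ω = 2π×1452/60 = 152.1 rad/s
τ = P_out/ω = 37310/152.1 = 245.3 N·m
In lb·ft: 245.3/1.356 = 181 lb·ft

181 lb·ft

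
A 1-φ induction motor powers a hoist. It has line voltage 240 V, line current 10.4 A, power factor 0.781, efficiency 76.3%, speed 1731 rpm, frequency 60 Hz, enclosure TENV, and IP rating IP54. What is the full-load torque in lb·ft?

P_in = V·I·cosφ = 240 × 10.4 × 0.781 = 1949 W
P_out = η·P_in = 0.763 × 1949 = 1487 W
n = 1731 rpm
ω = 2π×1731/60 = 181.3 rad/s
τ = P_out/ω = 1487/181.3 = 8.202 N·m
In lb·ft: 8.202/1.356 = 6.05 lb·ft

6.05 lb·ft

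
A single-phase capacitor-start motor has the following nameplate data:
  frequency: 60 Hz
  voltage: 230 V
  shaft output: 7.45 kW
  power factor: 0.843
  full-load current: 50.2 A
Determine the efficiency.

76.5 %

P_out = 7.45 kW = 7450 W
P_in = V·I·cosφ = 230 × 50.2 × 0.843 = 9733 W
η = P_out / P_in = 7450 / 9733 = 0.765 = 76.5%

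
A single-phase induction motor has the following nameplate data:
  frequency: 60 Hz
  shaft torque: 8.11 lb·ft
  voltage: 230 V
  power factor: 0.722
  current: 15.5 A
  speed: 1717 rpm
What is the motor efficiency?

τ = 8.11 lb·ft × 1.356 = 11 N·m
ω = 2π × 1717/60 = 179.8 rad/s; P_out = τω = 11 × 179.8 = 1978 W
P_in = V·I·cosφ = 230 × 15.5 × 0.722 = 2574 W
η = P_out / P_in = 1978 / 2574 = 0.768 = 76.8%

76.8 %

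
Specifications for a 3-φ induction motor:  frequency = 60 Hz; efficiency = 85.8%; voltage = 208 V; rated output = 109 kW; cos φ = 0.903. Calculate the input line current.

P_out = 109 kW = 109000 W
P_in = P_out / η = 109000 / 0.858 = 127040 W
I_L = P_in / (√3·V_L·cosφ) = 127040 / (1.732 × 208 × 0.903) = 391 A

391 A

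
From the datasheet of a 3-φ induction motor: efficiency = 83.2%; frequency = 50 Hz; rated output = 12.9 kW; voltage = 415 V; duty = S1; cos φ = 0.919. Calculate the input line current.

P_out = 12.9 kW = 12900 W
P_in = P_out / η = 12900 / 0.832 = 15505 W
I_L = P_in / (√3·V_L·cosφ) = 15505 / (1.732 × 415 × 0.919) = 23.5 A

23.5 A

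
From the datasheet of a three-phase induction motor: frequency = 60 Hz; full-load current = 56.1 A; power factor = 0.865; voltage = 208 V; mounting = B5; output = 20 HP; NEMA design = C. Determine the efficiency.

85.3 %

P_out = 20 × 746 = 14920 W
P_in = √3·V_L·I_L·cosφ = 1.732 × 208 × 56.1 × 0.865 = 17482 W
η = P_out / P_in = 14920 / 17482 = 0.853 = 85.3%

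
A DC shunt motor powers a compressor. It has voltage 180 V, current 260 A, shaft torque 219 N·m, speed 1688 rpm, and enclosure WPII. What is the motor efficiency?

82.7 %

ω = 2π × 1688/60 = 176.8 rad/s; P_out = τω = 219 × 176.8 = 38719 W
P_in = V·I = 180 × 260 = 46800 W
η = P_out / P_in = 38719 / 46800 = 0.827 = 82.7%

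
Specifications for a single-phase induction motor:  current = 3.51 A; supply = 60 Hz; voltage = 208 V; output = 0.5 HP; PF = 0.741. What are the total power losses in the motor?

168 W

P_in = V·I·cosφ = 208×3.51×0.741 = 541 W
P_out = 0.5×746 = 373 W
Losses = P_in − P_out = 541 − 373 = 168 W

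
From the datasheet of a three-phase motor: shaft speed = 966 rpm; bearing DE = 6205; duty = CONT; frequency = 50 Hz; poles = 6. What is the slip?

n_s = 120f/p = 120×50/6 = 1000 rpm
s = (n_s − n)/n_s = (1000 − 966)/1000 = 0.0340

3.40 %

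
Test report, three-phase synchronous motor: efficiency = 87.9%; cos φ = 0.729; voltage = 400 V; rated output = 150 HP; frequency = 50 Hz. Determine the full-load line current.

P_out = 150 × 746 = 111900 W
P_in = P_out / η = 111900 / 0.879 = 127304 W
I_L = P_in / (√3·V_L·cosφ) = 127304 / (1.732 × 400 × 0.729) = 252 A

252 A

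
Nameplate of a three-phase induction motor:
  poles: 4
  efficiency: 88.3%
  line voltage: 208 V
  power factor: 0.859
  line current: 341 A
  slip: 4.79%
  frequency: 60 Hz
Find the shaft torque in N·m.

P_in = √3·V·I·cosφ = 1.732 × 208 × 341 × 0.859 = 105526 W
P_out = η·P_in = 0.883 × 105526 = 93179 W
n_s = 120×60/4 = 1800 rpm; n = 1800×(1−0.0479) = 1714 rpm
ω = 2π×1714/60 = 179.5 rad/s
τ = P_out/ω = 93179/179.5 = 519 N·m

519 N·m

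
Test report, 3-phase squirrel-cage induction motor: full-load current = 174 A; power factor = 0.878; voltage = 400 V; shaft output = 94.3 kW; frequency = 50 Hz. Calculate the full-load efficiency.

P_out = 94.3 kW = 94300 W
P_in = √3·V_L·I_L·cosφ = 1.732 × 400 × 174 × 0.878 = 105840 W
η = P_out / P_in = 94300 / 105840 = 0.891 = 89.1%

89.1 %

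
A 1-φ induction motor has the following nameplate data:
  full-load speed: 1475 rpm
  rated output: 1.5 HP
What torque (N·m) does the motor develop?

P_out = 1.5 × 746 = 1119 W
ω = 2π × 1475/60 = 154.5 rad/s
τ = P_out/ω = 1119/154.5 = 7.24 N·m

7.24 N·m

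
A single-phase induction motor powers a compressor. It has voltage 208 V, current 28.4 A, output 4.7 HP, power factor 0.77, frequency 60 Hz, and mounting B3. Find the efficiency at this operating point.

77.1 %

P_out = 4.7 × 746 = 3506 W
P_in = V·I·cosφ = 208 × 28.4 × 0.77 = 4549 W
η = P_out / P_in = 3506 / 4549 = 0.771 = 77.1%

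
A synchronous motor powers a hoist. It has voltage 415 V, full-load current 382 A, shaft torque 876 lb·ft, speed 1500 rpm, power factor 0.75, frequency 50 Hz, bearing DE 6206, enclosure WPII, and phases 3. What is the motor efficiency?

τ = 876 lb·ft × 1.356 = 1188 N·m
ω = 2π × 1500/60 = 157.1 rad/s; P_out = τω = 1188 × 157.1 = 186635 W
P_in = √3·V_L·I_L·cosφ = 1.732 × 415 × 382 × 0.75 = 205930 W
η = P_out / P_in = 186635 / 205930 = 0.906 = 90.6%

90.6 %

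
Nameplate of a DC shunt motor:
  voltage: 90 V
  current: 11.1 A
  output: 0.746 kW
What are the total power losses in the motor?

P_in = V·I = 90×11.1 = 999 W
P_out = 746 W
Losses = P_in − P_out = 999 − 746 = 253 W

253 W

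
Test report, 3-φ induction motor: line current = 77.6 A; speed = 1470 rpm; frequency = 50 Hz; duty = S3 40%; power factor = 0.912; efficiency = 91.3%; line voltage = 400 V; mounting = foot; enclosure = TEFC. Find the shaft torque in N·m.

291 N·m

P_in = √3·V·I·cosφ = 1.732 × 400 × 77.6 × 0.912 = 49030 W
P_out = η·P_in = 0.913 × 49030 = 44764 W
n = 1470 rpm
ω = 2π×1470/60 = 153.9 rad/s
τ = P_out/ω = 44764/153.9 = 291 N·m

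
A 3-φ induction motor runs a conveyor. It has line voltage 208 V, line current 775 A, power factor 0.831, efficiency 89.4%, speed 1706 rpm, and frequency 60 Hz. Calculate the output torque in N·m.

P_in = √3·V·I·cosφ = 1.732 × 208 × 775 × 0.831 = 232014 W
P_out = η·P_in = 0.894 × 232014 = 207421 W
n = 1706 rpm
ω = 2π×1706/60 = 178.7 rad/s
τ = P_out/ω = 207421/178.7 = 1160 N·m

1160 N·m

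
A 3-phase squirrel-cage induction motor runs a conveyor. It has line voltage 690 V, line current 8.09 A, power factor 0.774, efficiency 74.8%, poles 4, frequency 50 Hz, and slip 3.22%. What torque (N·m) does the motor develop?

P_in = √3·V·I·cosφ = 1.732 × 690 × 8.09 × 0.774 = 7483 W
P_out = η·P_in = 0.748 × 7483 = 5597 W
n_s = 120×50/4 = 1500 rpm; n = 1500×(1−0.0322) = 1452 rpm
ω = 2π×1452/60 = 152.1 rad/s
τ = P_out/ω = 5597/152.1 = 36.8 N·m

36.8 N·m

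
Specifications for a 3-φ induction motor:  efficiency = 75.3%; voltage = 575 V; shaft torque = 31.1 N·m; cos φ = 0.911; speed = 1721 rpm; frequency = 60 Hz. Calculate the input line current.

ω = 2π×1721/60 = 180.2 rad/s; P_out = τω = 31.1 × 180.2 = 5604 W
P_in = P_out / η = 5604 / 0.753 = 7442 W
I_L = P_in / (√3·V_L·cosφ) = 7442 / (1.732 × 575 × 0.911) = 8.2 A

8.2 A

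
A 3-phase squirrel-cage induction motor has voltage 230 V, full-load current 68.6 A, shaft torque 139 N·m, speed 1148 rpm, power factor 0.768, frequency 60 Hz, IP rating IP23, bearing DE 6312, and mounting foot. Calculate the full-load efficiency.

79.6 %

ω = 2π × 1148/60 = 120.2 rad/s; P_out = τω = 139 × 120.2 = 16708 W
P_in = √3·V_L·I_L·cosφ = 1.732 × 230 × 68.6 × 0.768 = 20988 W
η = P_out / P_in = 16708 / 20988 = 0.796 = 79.6%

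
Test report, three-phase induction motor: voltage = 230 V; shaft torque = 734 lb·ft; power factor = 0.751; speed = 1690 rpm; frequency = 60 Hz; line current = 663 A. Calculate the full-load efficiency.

τ = 734 lb·ft × 1.356 = 995.3 N·m
ω = 2π × 1690/60 = 177 rad/s; P_out = τω = 995.3 × 177 = 176168 W
P_in = √3·V_L·I_L·cosφ = 1.732 × 230 × 663 × 0.751 = 198349 W
η = P_out / P_in = 176168 / 198349 = 0.888 = 88.8%

88.8 %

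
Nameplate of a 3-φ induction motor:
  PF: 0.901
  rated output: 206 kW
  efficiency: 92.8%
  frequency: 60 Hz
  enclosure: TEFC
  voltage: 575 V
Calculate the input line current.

P_out = 206 kW = 206000 W
P_in = P_out / η = 206000 / 0.928 = 221983 W
I_L = P_in / (√3·V_L·cosφ) = 221983 / (1.732 × 575 × 0.901) = 247 A

247 A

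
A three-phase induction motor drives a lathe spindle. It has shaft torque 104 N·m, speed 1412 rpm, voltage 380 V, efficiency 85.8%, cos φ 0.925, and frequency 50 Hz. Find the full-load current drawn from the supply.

29.4 A

ω = 2π×1412/60 = 147.9 rad/s; P_out = τω = 104 × 147.9 = 15382 W
P_in = P_out / η = 15382 / 0.858 = 17928 W
I_L = P_in / (√3·V_L·cosφ) = 17928 / (1.732 × 380 × 0.925) = 29.4 A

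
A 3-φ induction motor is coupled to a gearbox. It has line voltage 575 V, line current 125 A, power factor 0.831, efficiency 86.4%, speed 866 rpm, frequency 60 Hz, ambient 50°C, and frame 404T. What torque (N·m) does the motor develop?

P_in = √3·V·I·cosφ = 1.732 × 575 × 125 × 0.831 = 103449 W
P_out = η·P_in = 0.864 × 103449 = 89380 W
n = 866 rpm
ω = 2π×866/60 = 90.69 rad/s
τ = P_out/ω = 89380/90.69 = 986 N·m

986 N·m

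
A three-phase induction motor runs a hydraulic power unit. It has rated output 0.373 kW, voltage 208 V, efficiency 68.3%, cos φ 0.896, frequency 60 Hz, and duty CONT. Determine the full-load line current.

P_out = 0.373 kW = 373 W
P_in = P_out / η = 373 / 0.683 = 546 W
I_L = P_in / (√3·V_L·cosφ) = 546 / (1.732 × 208 × 0.896) = 1.69 A

1.69 A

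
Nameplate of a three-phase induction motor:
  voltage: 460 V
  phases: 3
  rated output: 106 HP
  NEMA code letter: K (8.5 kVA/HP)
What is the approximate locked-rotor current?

S_LR = 8.5 × 106 = 901 kVA
I_LR = S_LR/(√3·V_L) = 901000/(1.732×460) = 1130 A

1130 A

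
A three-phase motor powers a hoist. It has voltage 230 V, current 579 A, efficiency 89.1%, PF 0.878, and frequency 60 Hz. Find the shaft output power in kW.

P_in = √3·V·I·cosφ = 1.732 × 230 × 579 × 0.878 = 202511 W
P_out = η·P_in = 0.891 × 202511 = 180437 W

180 kW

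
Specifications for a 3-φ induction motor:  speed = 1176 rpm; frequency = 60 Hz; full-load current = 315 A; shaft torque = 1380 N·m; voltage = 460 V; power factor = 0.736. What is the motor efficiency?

ω = 2π × 1176/60 = 123.2 rad/s; P_out = τω = 1380 × 123.2 = 170016 W
P_in = √3·V_L·I_L·cosφ = 1.732 × 460 × 315 × 0.736 = 184712 W
η = P_out / P_in = 170016 / 184712 = 0.920 = 92.0%

92.0 %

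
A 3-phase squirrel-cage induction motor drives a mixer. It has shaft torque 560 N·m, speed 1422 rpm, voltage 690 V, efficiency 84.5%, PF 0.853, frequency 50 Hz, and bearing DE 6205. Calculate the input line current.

ω = 2π×1422/60 = 148.9 rad/s; P_out = τω = 560 × 148.9 = 83384 W
P_in = P_out / η = 83384 / 0.845 = 98679 W
I_L = P_in / (√3·V_L·cosφ) = 98679 / (1.732 × 690 × 0.853) = 96.8 A

96.8 A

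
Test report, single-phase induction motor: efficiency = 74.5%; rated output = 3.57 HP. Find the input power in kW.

P_out = 3.57 × 746 = 2663 W
P_in = P_out/η = 2663/0.745 = 3574 W = 3.57 kW

3.57 kW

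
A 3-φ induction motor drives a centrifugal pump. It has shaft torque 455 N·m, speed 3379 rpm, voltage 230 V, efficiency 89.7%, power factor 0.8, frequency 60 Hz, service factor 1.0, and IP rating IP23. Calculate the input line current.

ω = 2π×3379/60 = 353.8 rad/s; P_out = τω = 455 × 353.8 = 160979 W
P_in = P_out / η = 160979 / 0.897 = 179464 W
I_L = P_in / (√3·V_L·cosφ) = 179464 / (1.732 × 230 × 0.8) = 563 A

563 A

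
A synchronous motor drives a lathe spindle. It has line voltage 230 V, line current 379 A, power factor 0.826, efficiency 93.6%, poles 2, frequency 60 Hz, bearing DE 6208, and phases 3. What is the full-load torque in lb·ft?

228 lb·ft

P_in = √3·V·I·cosφ = 1.732 × 230 × 379 × 0.826 = 124708 W
P_out = η·P_in = 0.936 × 124708 = 116727 W
n = n_s = 120×60/2 = 3600 rpm (synchronous)
ω = 2π×3600/60 = 377 rad/s
τ = P_out/ω = 116727/377 = 309.6 N·m
In lb·ft: 309.6/1.356 = 228 lb·ft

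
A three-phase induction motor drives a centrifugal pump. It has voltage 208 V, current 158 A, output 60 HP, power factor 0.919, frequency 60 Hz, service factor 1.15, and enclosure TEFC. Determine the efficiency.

85.6 %

P_out = 60 × 746 = 44760 W
P_in = √3·V_L·I_L·cosφ = 1.732 × 208 × 158 × 0.919 = 52310 W
η = P_out / P_in = 44760 / 52310 = 0.856 = 85.6%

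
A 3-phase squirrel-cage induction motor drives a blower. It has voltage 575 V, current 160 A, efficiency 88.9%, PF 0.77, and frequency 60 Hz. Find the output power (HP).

146 HP

P_in = √3·V·I·cosφ = 1.732 × 575 × 160 × 0.77 = 122695 W
P_out = η·P_in = 0.889 × 122695 = 109076 W
= 109076/746 = 146 HP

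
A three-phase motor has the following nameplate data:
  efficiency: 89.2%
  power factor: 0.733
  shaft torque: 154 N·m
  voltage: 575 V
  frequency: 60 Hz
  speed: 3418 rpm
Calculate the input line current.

84.6 A

ω = 2π×3418/60 = 357.9 rad/s; P_out = τω = 154 × 357.9 = 55117 W
P_in = P_out / η = 55117 / 0.892 = 61790 W
I_L = P_in / (√3·V_L·cosφ) = 61790 / (1.732 × 575 × 0.733) = 84.6 A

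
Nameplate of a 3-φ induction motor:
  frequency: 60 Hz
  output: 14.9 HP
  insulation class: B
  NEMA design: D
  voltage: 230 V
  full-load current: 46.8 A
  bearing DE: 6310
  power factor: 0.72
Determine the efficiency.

82.8 %

P_out = 14.9 × 746 = 11115 W
P_in = √3·V_L·I_L·cosφ = 1.732 × 230 × 46.8 × 0.72 = 13423 W
η = P_out / P_in = 11115 / 13423 = 0.828 = 82.8%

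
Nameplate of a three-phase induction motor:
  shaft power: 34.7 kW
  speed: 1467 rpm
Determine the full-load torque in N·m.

226 N·m

ω = 2π × 1467/60 = 153.6 rad/s
τ = P/ω = 34700/153.6 = 226 N·m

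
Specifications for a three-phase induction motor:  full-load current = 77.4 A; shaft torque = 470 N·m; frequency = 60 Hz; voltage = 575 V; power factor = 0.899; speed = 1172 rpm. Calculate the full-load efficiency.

83.2 %

ω = 2π × 1172/60 = 122.7 rad/s; P_out = τω = 470 × 122.7 = 57669 W
P_in = √3·V_L·I_L·cosφ = 1.732 × 575 × 77.4 × 0.899 = 69297 W
η = P_out / P_in = 57669 / 69297 = 0.832 = 83.2%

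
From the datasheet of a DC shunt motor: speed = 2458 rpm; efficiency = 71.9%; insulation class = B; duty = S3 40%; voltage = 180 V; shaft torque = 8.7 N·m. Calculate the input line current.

ω = 2π×2458/60 = 257.4 rad/s; P_out = τω = 8.7 × 257.4 = 2239 W
P_in = P_out / η = 2239 / 0.719 = 3114 W
I = P_in / V = 3114 / 180 = 17.3 A

17.3 A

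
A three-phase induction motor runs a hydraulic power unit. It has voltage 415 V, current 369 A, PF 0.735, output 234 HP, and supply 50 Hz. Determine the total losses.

P_in = √3·V·I·cosφ = 1.732×415×369×0.735 = 194944 W
P_out = 234×746 = 174564 W
Losses = P_in − P_out = 194944 − 174564 = 20380 W

20.4 kW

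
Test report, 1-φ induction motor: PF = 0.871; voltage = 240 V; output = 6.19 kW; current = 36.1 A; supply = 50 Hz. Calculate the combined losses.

P_in = V·I·cosφ = 240×36.1×0.871 = 7546 W
P_out = 6190 W
Losses = P_in − P_out = 7546 − 6190 = 1356 W

1360 W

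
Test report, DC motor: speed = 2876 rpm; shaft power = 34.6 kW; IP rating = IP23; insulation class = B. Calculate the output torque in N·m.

115 N·m

ω = 2π × 2876/60 = 301.2 rad/s
τ = P/ω = 34600/301.2 = 115 N·m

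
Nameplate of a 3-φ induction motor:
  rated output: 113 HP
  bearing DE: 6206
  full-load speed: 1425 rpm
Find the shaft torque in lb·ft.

P_out = 113 × 746 = 84298 W
ω = 2π × 1425/60 = 149.2 rad/s
τ = P_out/ω = 84298/149.2 = 565 N·m
In lb·ft: 565/1.356 = 417 lb·ft

417 lb·ft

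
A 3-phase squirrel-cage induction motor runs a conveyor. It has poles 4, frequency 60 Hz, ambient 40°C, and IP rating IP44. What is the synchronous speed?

1800 rpm

n_s = 120f/p = 120×60/4 = 1800 rpm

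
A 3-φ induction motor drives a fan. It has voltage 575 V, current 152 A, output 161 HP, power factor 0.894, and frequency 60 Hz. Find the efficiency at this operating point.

88.7 %

P_out = 161 × 746 = 120106 W
P_in = √3·V_L·I_L·cosφ = 1.732 × 575 × 152 × 0.894 = 135331 W
η = P_out / P_in = 120106 / 135331 = 0.887 = 88.7%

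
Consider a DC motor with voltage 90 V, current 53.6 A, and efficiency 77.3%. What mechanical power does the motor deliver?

P_in = V·I = 90 × 53.6 = 4824 W
P_out = η·P_in = 0.773 × 4824 = 3729 W

3.73 kW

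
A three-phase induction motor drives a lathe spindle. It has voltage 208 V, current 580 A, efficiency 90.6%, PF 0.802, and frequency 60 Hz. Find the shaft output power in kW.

152 kW

P_in = √3·V·I·cosφ = 1.732 × 208 × 580 × 0.802 = 167577 W
P_out = η·P_in = 0.906 × 167577 = 151825 W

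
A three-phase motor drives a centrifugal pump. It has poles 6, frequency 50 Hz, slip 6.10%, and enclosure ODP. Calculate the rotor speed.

939 rpm

n_s = 120f/p = 120×50/6 = 1000 rpm
n = n_s(1 − s) = 1000 × (1 − 0.061) = 939 rpm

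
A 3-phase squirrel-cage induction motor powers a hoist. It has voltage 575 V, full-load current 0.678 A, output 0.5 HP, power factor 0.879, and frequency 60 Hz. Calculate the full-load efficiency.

62.8 %

P_out = 0.5 × 746 = 373 W
P_in = √3·V_L·I_L·cosφ = 1.732 × 575 × 0.678 × 0.879 = 594 W
η = P_out / P_in = 373 / 594 = 0.628 = 62.8%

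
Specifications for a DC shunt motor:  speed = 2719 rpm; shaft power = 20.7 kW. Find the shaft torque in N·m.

72.7 N·m

ω = 2π × 2719/60 = 284.7 rad/s
τ = P/ω = 20700/284.7 = 72.7 N·m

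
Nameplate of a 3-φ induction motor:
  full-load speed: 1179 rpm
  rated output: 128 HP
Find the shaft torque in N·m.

773 N·m

P_out = 128 × 746 = 95488 W
ω = 2π × 1179/60 = 123.5 rad/s
τ = P_out/ω = 95488/123.5 = 773 N·m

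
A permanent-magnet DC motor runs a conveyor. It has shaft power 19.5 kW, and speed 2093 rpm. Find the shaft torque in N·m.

ω = 2π × 2093/60 = 219.2 rad/s
τ = P/ω = 19500/219.2 = 89 N·m

89 N·m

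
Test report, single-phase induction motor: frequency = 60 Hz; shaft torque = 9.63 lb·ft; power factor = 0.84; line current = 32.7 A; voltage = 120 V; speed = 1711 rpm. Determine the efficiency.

τ = 9.63 lb·ft × 1.356 = 13.06 N·m
ω = 2π × 1711/60 = 179.2 rad/s; P_out = τω = 13.06 × 179.2 = 2340 W
P_in = V·I·cosφ = 120 × 32.7 × 0.84 = 3296 W
η = P_out / P_in = 2340 / 3296 = 0.710 = 71.0%

71.0 %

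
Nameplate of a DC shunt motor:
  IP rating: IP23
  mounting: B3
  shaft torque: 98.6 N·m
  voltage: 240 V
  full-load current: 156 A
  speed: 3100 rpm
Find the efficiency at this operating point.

ω = 2π × 3100/60 = 324.6 rad/s; P_out = τω = 98.6 × 324.6 = 32006 W
P_in = V·I = 240 × 156 = 37440 W
η = P_out / P_in = 32006 / 37440 = 0.855 = 85.5%

85.5 %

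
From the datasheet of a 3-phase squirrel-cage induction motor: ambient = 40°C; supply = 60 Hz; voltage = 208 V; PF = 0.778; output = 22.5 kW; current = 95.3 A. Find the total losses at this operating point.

P_in = √3·V·I·cosφ = 1.732×208×95.3×0.778 = 26711 W
P_out = 22500 W
Losses = P_in − P_out = 26711 − 22500 = 4211 W

4210 W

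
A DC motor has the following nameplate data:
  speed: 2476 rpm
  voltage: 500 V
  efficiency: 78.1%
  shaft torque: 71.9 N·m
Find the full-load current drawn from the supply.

47.7 A

ω = 2π×2476/60 = 259.3 rad/s; P_out = τω = 71.9 × 259.3 = 18644 W
P_in = P_out / η = 18644 / 0.781 = 23872 W
I = P_in / V = 23872 / 500 = 47.7 A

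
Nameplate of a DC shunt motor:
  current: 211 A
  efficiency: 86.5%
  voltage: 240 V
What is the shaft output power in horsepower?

P_in = V·I = 240 × 211 = 50640 W
P_out = η·P_in = 0.865 × 50640 = 43804 W
= 43804/746 = 58.7 HP

58.7 HP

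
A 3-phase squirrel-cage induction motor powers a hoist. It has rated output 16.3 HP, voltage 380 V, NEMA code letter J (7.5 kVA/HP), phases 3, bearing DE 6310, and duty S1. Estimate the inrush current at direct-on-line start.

S_LR = 7.5 × 16.3 = 122.25 kVA
I_LR = S_LR/(√3·V_L) = 122250/(1.732×380) = 186 A

186 A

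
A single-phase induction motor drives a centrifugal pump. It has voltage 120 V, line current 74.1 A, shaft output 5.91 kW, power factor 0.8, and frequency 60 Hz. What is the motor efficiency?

83.1 %

P_out = 5.91 kW = 5910 W
P_in = V·I·cosφ = 120 × 74.1 × 0.8 = 7114 W
η = P_out / P_in = 5910 / 7114 = 0.831 = 83.1%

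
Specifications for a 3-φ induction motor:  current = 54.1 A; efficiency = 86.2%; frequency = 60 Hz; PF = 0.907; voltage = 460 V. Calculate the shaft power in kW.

P_in = √3·V·I·cosφ = 1.732 × 460 × 54.1 × 0.907 = 39094 W
P_out = η·P_in = 0.862 × 39094 = 33699 W

33.7 kW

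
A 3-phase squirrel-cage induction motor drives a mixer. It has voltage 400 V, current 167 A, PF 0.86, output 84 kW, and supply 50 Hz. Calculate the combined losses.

P_in = √3·V·I·cosφ = 1.732×400×167×0.86 = 99500 W
P_out = 84000 W
Losses = P_in − P_out = 99500 − 84000 = 15500 W

15500 W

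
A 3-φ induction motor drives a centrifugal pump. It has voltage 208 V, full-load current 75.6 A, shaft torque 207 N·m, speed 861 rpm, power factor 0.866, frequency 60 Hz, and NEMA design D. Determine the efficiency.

ω = 2π × 861/60 = 90.16 rad/s; P_out = τω = 207 × 90.16 = 18663 W
P_in = √3·V_L·I_L·cosφ = 1.732 × 208 × 75.6 × 0.866 = 23586 W
η = P_out / P_in = 18663 / 23586 = 0.791 = 79.1%

79.1 %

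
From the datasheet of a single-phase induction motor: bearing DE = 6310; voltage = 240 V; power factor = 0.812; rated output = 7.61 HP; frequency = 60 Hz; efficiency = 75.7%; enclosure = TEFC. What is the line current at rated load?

P_out = 7.61 × 746 = 5677 W
P_in = P_out / η = 5677 / 0.757 = 7499 W
I = P_in / (V·cosφ) = 7499 / (240 × 0.812) = 38.5 A

38.5 A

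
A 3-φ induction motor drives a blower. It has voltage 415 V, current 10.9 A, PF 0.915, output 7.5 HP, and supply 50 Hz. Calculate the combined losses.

P_in = √3·V·I·cosφ = 1.732×415×10.9×0.915 = 7169 W
P_out = 7.5×746 = 5595 W
Losses = P_in − P_out = 7169 − 5595 = 1574 W

1.57 kW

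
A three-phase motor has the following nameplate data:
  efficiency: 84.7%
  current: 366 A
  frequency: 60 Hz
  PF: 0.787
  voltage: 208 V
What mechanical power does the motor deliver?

P_in = √3·V·I·cosφ = 1.732 × 208 × 366 × 0.787 = 103769 W
P_out = η·P_in = 0.847 × 103769 = 87892 W

87.9 kW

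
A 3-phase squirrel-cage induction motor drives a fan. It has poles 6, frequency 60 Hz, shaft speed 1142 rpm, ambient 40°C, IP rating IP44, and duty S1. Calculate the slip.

4.83 %

n_s = 120f/p = 120×60/6 = 1200 rpm
s = (n_s − n)/n_s = (1200 − 1142)/1200 = 0.0483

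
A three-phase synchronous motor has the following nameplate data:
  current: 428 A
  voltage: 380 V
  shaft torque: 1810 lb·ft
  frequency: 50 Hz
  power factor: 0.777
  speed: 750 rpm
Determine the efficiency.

τ = 1810 lb·ft × 1.356 = 2454 N·m
ω = 2π × 750/60 = 78.54 rad/s; P_out = τω = 2454 × 78.54 = 192737 W
P_in = √3·V_L·I_L·cosφ = 1.732 × 380 × 428 × 0.777 = 218875 W
η = P_out / P_in = 192737 / 218875 = 0.881 = 88.1%

88.1 %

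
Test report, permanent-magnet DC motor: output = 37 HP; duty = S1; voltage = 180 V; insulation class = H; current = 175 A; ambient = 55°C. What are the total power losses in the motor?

P_in = V·I = 180×175 = 31500 W
P_out = 37×746 = 27602 W
Losses = P_in − P_out = 31500 − 27602 = 3898 W

3.9 kW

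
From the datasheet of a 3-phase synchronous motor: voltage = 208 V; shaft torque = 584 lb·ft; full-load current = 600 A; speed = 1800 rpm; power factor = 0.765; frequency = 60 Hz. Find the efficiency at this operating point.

90.3 %

τ = 584 lb·ft × 1.356 = 791.9 N·m
ω = 2π × 1800/60 = 188.5 rad/s; P_out = τω = 791.9 × 188.5 = 149273 W
P_in = √3·V_L·I_L·cosφ = 1.732 × 208 × 600 × 0.765 = 165358 W
η = P_out / P_in = 149273 / 165358 = 0.903 = 90.3%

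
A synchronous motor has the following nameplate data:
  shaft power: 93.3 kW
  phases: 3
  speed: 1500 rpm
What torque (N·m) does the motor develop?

594 N·m

ω = 2π × 1500/60 = 157.1 rad/s
τ = P/ω = 93300/157.1 = 594 N·m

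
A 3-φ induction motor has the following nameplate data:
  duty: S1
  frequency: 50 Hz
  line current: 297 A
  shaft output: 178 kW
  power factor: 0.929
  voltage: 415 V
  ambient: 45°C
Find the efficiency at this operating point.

P_out = 178 kW = 178000 W
P_in = √3·V_L·I_L·cosφ = 1.732 × 415 × 297 × 0.929 = 198321 W
η = P_out / P_in = 178000 / 198321 = 0.898 = 89.8%

89.8 %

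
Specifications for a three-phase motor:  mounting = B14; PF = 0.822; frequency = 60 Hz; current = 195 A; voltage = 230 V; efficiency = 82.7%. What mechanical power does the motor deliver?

P_in = √3·V·I·cosφ = 1.732 × 230 × 195 × 0.822 = 63853 W
P_out = η·P_in = 0.827 × 63853 = 52806 W

52.8 kW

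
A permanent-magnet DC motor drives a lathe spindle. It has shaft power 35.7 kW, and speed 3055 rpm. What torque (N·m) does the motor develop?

112 N·m

ω = 2π × 3055/60 = 319.9 rad/s
τ = P/ω = 35700/319.9 = 112 N·m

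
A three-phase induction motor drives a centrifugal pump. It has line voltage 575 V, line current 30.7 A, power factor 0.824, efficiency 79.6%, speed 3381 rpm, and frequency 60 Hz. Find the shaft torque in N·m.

P_in = √3·V·I·cosφ = 1.732 × 575 × 30.7 × 0.824 = 25193 W
P_out = η·P_in = 0.796 × 25193 = 20054 W
n = 3381 rpm
ω = 2π×3381/60 = 354.1 rad/s
τ = P_out/ω = 20054/354.1 = 56.6 N·m

56.6 N·m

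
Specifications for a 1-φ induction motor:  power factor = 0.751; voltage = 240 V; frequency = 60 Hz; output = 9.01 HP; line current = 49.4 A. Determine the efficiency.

P_out = 9.01 × 746 = 6721 W
P_in = V·I·cosφ = 240 × 49.4 × 0.751 = 8904 W
η = P_out / P_in = 6721 / 8904 = 0.755 = 75.5%

75.5 %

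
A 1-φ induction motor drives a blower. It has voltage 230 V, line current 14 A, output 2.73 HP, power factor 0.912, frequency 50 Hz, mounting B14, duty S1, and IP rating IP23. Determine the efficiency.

P_out = 2.73 × 746 = 2037 W
P_in = V·I·cosφ = 230 × 14 × 0.912 = 2937 W
η = P_out / P_in = 2037 / 2937 = 0.694 = 69.4%

69.4 %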